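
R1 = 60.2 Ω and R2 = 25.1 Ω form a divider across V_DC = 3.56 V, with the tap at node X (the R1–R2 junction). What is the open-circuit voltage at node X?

V_th ≈ 1.05 V

V_th is the unloaded tap voltage: V_DC · R2/(R1+R2) = 3.56 × 0.2943 = 1.048 V.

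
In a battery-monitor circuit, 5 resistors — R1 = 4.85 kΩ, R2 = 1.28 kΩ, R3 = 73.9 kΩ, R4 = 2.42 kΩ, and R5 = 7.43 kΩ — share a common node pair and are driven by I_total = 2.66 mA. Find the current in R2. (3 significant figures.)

I ≈ 1.34 mA

Conductances: ΣG = 1/4.85 + 1/1.28 + 1/73.9 + 1/2.42 + 1/7.43 = 1.549 (1/kΩ).
By the current-divider rule, I = I_total · G_k/ΣG = 2.66 × 0.5044 = 1.342 mA.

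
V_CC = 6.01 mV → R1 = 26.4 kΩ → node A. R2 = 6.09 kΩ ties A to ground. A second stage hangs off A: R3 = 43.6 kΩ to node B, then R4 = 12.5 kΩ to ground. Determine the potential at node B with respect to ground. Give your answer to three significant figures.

Looking into the second stage from A: R3 + R4 = 56.10 kΩ appears in parallel with R2.
Effective lower resistance at A: R2 ‖ 56.10 = 5.494 kΩ.
First divider: V_A = V_CC · 5.494/(26.4 + 5.494) = 1.035 mV.
V_B = V_A × 0.2228 = 0.2307 mV.

V_B ≈ 0.231 mV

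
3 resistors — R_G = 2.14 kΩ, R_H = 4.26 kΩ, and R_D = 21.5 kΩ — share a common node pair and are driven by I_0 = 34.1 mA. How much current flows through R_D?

Total conductance ΣG = 1/2.14 + 1/4.26 + 1/21.5 = 0.7485 (units of 1/kΩ).
By the current-divider rule, I = I_0 · G_k/ΣG = 34.1 × 0.06214 = 2.119 mA.

I ≈ 2.12 mA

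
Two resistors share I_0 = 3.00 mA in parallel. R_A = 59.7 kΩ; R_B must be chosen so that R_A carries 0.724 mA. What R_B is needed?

Two-branch current divider: I_A = I_0 · R_B/(R_A + R_B).
0.724/3.00 = R_B/(R_A + R_B) → R_B = R_A · (0.2413)/(1 − 0.2413) = 59.7 × 0.3181 = 18.99 kΩ.

R_B ≈ 19.0 kΩ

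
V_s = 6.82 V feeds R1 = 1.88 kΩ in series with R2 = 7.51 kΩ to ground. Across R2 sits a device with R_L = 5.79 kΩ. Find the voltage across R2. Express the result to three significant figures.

V_out ≈ 4.33 V

R2 ‖ R_L = (7.51 × 5.79)/(7.51 + 5.79) = 3.269 kΩ.
Then V_out = V_s · R2'/(R1 + R2') = 6.82 × 3.269/5.149 = 4.330 V.
(Unloaded it would be 5.45 V; the load pulls it down.)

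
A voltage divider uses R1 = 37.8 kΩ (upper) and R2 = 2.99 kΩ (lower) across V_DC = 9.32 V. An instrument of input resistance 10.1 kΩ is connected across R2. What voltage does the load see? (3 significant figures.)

The load sits in parallel with R2, giving an effective lower resistance R2' = R2·R_L/(R2+R_L) = 2.307 kΩ.
Then V_out = V_DC · R2'/(R1 + R2') = 9.32 × 2.307/40.11 = 0.5361 V.

V_out ≈ 0.536 V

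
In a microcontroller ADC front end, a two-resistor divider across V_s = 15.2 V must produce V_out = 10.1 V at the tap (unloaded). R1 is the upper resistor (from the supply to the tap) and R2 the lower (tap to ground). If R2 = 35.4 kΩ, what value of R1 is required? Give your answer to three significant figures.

Required fraction k = V_out/V_s = 0.6645.
Rearranging, R1 = R2·(1−k)/k = 35.4 × 0.5050 = 17.88 kΩ.

R1 ≈ 17.9 kΩ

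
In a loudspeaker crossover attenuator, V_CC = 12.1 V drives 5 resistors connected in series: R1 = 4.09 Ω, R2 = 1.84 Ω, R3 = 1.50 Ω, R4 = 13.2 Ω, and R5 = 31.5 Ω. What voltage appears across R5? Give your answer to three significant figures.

ΣR = 4.09 + 1.84 + 1.50 + 13.2 + 31.5 = 52.13 Ω.
V = V_CC · R/ΣR = 12.1 × 0.6043 = 7.312 V.

V ≈ 7.31 V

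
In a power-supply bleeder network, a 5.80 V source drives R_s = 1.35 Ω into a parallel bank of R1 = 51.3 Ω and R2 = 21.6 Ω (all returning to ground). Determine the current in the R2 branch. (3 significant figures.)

Equivalent of the parallel group: R_p = 15.20 Ω.
V_A by voltage divider: V_A = 5.80 × 15.20/(1.35 + 15.20) = 5.327 V.
Branch current I = V_A/R2 = 5.327/21.6 = 0.2466 A.

I ≈ 0.247 A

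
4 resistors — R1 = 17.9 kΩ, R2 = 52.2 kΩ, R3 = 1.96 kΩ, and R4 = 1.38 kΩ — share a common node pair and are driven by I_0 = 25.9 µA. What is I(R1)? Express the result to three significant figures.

Conductances: ΣG = 1/17.9 + 1/52.2 + 1/1.96 + 1/1.38 = 1.310 (1/kΩ).
Current divider: I(R1) = I_0 · G_k/ΣG = 25.9 × (0.05587/1.310) = 25.9 × 0.04265 = 1.105 µA.

I ≈ 1.10 µA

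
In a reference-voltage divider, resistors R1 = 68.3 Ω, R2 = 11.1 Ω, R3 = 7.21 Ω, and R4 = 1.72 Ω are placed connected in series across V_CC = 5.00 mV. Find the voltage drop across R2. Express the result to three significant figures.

Series total: ΣR = 68.3 + 11.1 + 7.21 + 1.72 = 88.33 Ω.
V = V_CC · R/ΣR = 5.00 × 0.1257 = 0.6283 mV.

V ≈ 0.628 mV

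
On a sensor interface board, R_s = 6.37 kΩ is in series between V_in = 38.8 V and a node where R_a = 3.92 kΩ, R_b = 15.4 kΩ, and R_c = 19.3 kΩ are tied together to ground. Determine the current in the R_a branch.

I ≈ 2.94 mA

Combine the parallel branches: R_p = (1/3.92 + 1/15.4 + 1/19.3)⁻¹ = 2.689 kΩ.
V_A by voltage divider: V_A = 38.8 × 2.689/(6.37 + 2.689) = 11.52 V.
Branch current I = V_A/R_a = 11.52/3.92 = 2.938 mA.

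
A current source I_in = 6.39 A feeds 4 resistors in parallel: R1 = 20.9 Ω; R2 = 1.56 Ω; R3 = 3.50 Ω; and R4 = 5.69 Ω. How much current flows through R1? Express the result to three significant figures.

ΣG = 1/20.9 + 1/1.56 + 1/3.50 + 1/5.69 = 1.150.
By the current-divider rule, I = I_in · G_k/ΣG = 6.39 × 0.04159 = 0.2658 A.

I ≈ 0.266 A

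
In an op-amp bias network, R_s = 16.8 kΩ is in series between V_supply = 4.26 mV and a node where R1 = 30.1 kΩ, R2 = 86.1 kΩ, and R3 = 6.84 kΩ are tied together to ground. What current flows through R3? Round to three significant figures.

I ≈ 0.148 µA

Parallel bank: R_p = 1/(1/30.1 + 1/86.1 + 1/6.84) = 5.235 kΩ.
Node voltage V_A = V_supply · R_p/(R_s + R_p) = 4.26 × 0.2376 = 1.012 mV.
Branch current I = V_A/R3 = 1.012/6.84 = 0.1480 µA.
(Equivalently: I_total = 0.1933 µA, then current-divider fraction G_k/ΣG = 0.7653.)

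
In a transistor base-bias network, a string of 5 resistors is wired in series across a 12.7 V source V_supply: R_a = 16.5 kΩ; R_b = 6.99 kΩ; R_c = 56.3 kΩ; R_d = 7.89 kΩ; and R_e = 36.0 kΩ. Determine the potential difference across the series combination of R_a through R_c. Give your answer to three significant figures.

V ≈ 8.19 V

Series total: ΣR = 16.5 + 6.99 + 56.3 + 7.89 + 36.0 = 123.7 kΩ.
R_{R_a..R_c} = 16.5 + 6.99 + 56.3 = 79.79 kΩ.
V = V_supply · R/ΣR = 12.7 × 0.6451 = 8.193 V.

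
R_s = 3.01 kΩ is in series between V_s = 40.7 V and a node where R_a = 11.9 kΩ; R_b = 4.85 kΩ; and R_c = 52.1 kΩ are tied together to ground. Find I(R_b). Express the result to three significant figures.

I ≈ 4.35 mA

Parallel bank: R_p = 1/(1/11.9 + 1/4.85 + 1/52.1) = 3.232 kΩ.
V_A by voltage divider: V_A = 40.7 × 3.232/(3.01 + 3.232) = 21.07 V.
I(R_b) = V_A / R_b = 21.07/4.85 = 4.345 mA.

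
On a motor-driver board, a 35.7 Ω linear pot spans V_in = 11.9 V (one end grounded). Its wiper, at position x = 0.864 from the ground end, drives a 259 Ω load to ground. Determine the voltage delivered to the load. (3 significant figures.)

Split the track: R_lower = x·R_p = 30.84 Ω, R_upper = (1−x)·R_p = 4.855 Ω.
R_L loads the lower segment: effective lower R = 27.56 Ω.
Then V_out = V_in · 27.56/(4.855 + 27.56) = 10.12 V.
(Unloaded: V_out = x·V_in = 10.3 V.)

V_out ≈ 10.1 V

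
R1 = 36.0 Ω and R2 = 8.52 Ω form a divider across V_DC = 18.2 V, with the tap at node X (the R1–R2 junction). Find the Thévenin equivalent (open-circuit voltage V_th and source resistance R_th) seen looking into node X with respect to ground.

Open-circuit (no load on X): V_th = V_DC · R2/(R1 + R2) = 18.2 × 8.52/(36.00 + 8.52) = 3.483 V.
Zeroing V_DC shorts the top of R1 to ground, so R_th = R1 ‖ R2 = 6.889 Ω.

V_th ≈ 3.48 V, R_th ≈ 6.89 Ω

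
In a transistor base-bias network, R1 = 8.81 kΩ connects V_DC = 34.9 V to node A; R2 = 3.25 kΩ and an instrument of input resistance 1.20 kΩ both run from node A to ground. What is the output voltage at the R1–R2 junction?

First combine the lower leg with the load: R2 ‖ R_L = 0.8764 kΩ.
Now apply the divider: V_out = 34.9 × 0.09048 = 3.158 V.
(Unloaded it would be 9.41 V; the load pulls it down.)

V_out ≈ 3.16 V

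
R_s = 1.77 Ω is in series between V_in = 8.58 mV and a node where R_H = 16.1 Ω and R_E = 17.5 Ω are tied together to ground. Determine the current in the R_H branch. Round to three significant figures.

I ≈ 0.440 mA

Equivalent of the parallel group: R_p = 8.385 Ω.
Node voltage V_A = V_in · R_p/(R_s + R_p) = 8.58 × 0.8257 = 7.085 mV.
I(R_H) = V_A / R_H = 7.085/16.1 = 0.4400 mA.
(Equivalently: I_total = 0.8449 mA, then current-divider fraction G_k/ΣG = 0.5208.)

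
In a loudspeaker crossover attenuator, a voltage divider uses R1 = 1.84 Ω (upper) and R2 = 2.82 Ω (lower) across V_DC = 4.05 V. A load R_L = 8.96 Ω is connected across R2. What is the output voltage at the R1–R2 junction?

V_out ≈ 2.18 V

First combine the lower leg with the load: R2 ‖ R_L = 2.145 Ω.
Then V_out = V_DC · R2'/(R1 + R2') = 4.05 × 2.145/3.985 = 2.180 V.
(Unloaded it would be 2.45 V; the load pulls it down.)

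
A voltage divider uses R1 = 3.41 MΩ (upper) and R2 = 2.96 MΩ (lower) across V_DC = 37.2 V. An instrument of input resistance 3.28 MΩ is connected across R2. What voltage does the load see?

V_out ≈ 11.7 V

First combine the lower leg with the load: R2 ‖ R_L = 1.556 MΩ.
Voltage divider with the loaded lower leg: V_out = 37.2 × 1.556/(3.41 + 1.556) = 37.2 × 0.3133 = 11.66 V.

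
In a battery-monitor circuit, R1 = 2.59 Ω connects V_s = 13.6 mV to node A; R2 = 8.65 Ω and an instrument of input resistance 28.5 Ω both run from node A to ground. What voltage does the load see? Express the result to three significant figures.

R2 ‖ R_L = (8.65 × 28.5)/(8.65 + 28.5) = 6.636 Ω.
Now apply the divider: V_out = 13.6 × 0.7193 = 9.782 mV.

V_out ≈ 9.78 mV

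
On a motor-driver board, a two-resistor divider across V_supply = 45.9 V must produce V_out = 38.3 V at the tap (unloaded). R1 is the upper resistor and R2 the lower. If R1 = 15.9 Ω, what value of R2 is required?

R2 ≈ 80.1 Ω

V_out/V_supply = R2/(R1+R2) = 0.8344.
R2 = R1 · 0.8344/(1 − 0.8344) = 80.13 Ω.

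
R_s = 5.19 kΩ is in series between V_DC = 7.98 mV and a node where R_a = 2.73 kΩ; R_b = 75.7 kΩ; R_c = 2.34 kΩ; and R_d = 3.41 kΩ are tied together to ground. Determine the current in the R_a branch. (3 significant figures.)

Combine the parallel branches: R_p = (1/2.73 + 1/75.7 + 1/2.34 + 1/3.41)⁻¹ = 0.9090 kΩ.
Node voltage V_A = V_DC · R_p/(R_s + R_p) = 7.98 × 0.1490 = 1.189 mV.
I(R_a) = V_A / R_a = 1.189/2.73 = 0.4357 µA.

I ≈ 0.436 µA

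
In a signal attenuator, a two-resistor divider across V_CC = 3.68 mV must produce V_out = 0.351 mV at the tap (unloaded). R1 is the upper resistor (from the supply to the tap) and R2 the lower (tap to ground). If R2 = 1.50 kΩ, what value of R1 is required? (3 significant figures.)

R1 ≈ 14.2 kΩ

Required fraction k = V_out/V_CC = 0.09538.
Rearranging, R1 = R2·(1−k)/k = 1.50 × 9.484 = 14.23 kΩ.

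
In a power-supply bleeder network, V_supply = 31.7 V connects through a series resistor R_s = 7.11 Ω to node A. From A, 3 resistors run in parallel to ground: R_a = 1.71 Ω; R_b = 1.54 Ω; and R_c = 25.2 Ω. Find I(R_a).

Combine the parallel branches: R_p = (1/1.71 + 1/1.54 + 1/25.2)⁻¹ = 0.7850 Ω.
V_A by voltage divider: V_A = 31.7 × 0.7850/(7.11 + 0.7850) = 3.152 V.
I(R_a) = V_A / R_a = 3.152/1.71 = 1.843 A.
(Equivalently: I_total = 4.015 A, then current-divider fraction G_k/ΣG = 0.4591.)

I ≈ 1.84 A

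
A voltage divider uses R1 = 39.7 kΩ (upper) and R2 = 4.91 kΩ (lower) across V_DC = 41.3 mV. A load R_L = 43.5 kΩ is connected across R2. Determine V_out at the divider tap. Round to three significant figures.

V_out ≈ 4.13 mV

R2 ‖ R_L = (4.91 × 43.5)/(4.91 + 43.5) = 4.412 kΩ.
Then V_out = V_DC · R2'/(R1 + R2') = 41.3 × 4.412/44.11 = 4.131 mV.
(Unloaded it would be 4.55 mV; the load pulls it down.)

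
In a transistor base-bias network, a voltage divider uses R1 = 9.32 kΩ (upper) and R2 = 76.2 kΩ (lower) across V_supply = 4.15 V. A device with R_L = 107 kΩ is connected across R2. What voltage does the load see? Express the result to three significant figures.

R2 ‖ R_L = (76.2 × 107)/(76.2 + 107) = 44.51 kΩ.
Voltage divider with the loaded lower leg: V_out = 4.15 × 44.51/(9.32 + 44.51) = 4.15 × 0.8268 = 3.431 V.

V_out ≈ 3.43 V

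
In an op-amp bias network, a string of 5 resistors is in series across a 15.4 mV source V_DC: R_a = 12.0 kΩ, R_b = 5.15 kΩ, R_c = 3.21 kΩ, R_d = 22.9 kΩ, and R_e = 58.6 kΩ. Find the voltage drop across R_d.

V ≈ 3.46 mV

Series total: ΣR = 12.0 + 5.15 + 3.21 + 22.9 + 58.6 = 101.9 kΩ.
V = V_DC · R/ΣR = 15.4 × 0.2248 = 3.462 mV.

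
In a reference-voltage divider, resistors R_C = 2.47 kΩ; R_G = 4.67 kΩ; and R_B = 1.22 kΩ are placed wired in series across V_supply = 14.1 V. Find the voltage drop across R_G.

ΣR = 2.47 + 4.67 + 1.22 = 8.360 kΩ.
Voltage divider: V = V_supply · (4.670 / 8.360) = 14.1 × 0.5586 = 7.876 V.

V ≈ 7.88 V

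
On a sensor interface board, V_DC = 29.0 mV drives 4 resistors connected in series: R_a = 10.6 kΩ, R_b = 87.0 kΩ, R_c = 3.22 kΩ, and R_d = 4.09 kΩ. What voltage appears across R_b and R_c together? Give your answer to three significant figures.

V ≈ 24.9 mV

Total series resistance ΣR = 10.6 + 87.0 + 3.22 + 4.09 = 104.9 kΩ.
R_{R_b..R_c} = 87.0 + 3.22 = 90.22 kΩ.
Voltage divider: V = V_DC · (90.22 / 104.9) = 29.0 × 0.8600 = 24.94 mV.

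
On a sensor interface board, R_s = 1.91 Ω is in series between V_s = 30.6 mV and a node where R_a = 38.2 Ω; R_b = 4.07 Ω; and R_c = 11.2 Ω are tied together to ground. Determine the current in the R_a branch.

I ≈ 0.474 mA

Combine the parallel branches: R_p = (1/38.2 + 1/4.07 + 1/11.2)⁻¹ = 2.769 Ω.
V_A by voltage divider: V_A = 30.6 × 2.769/(1.91 + 2.769) = 18.11 mV.
I(R_a) = V_A / R_a = 18.11/38.2 = 0.4740 mA.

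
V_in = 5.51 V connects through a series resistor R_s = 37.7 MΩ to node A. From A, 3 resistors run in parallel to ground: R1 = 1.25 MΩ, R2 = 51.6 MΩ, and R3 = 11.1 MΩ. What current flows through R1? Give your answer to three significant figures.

Parallel bank: R_p = 1/(1/1.25 + 1/51.6 + 1/11.1) = 1.100 MΩ.
Node voltage V_A = V_in · R_p/(R_s + R_p) = 5.51 × 0.02834 = 0.1561 V.
I(R1) = V_A / R1 = 0.1561/1.25 = 0.1249 µA.

I ≈ 0.125 µA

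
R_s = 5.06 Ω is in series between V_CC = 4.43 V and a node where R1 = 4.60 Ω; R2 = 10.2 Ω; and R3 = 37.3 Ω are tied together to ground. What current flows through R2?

Combine the parallel branches: R_p = (1/4.60 + 1/10.2 + 1/37.3)⁻¹ = 2.922 Ω.
V_A by voltage divider: V_A = 4.43 × 2.922/(5.06 + 2.922) = 1.622 V.
Branch current I = V_A/R2 = 1.622/10.2 = 0.1590 A.
(Check via current divider: I_total = 0.5550 A; share G_k/ΣG = 0.2865 → same result.)

I ≈ 0.159 A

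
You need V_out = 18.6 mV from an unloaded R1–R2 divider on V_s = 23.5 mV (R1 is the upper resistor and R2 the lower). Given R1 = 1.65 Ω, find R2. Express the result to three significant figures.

R2 ≈ 6.26 Ω

Required fraction k = V_out/V_s = 0.7915.
So R2 = R1 · V_out/(V_s − V_out) = 1.65 × 18.6/(23.5 − 18.6) = 1.65 × 3.796 = 6.263 Ω.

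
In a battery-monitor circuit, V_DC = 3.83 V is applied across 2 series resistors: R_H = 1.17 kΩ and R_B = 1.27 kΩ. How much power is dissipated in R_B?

P ≈ 3.13 mW

Series current I = V_DC/ΣR = 3.83/2.440 = 1.570 mA.
P(R_B) = I²·R_B = (1.570)² × 1.27 = 3.129 mW.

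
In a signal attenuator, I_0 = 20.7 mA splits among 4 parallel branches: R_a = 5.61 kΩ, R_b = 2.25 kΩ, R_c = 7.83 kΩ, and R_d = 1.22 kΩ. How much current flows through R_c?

Conductances: ΣG = 1/5.61 + 1/2.25 + 1/7.83 + 1/1.22 = 1.570 (1/kΩ).
R_c takes the fraction G_k/ΣG = 0.1277/1.570 = 0.08134, so I = 20.7 × 0.08134 = 1.684 mA.

I ≈ 1.68 mA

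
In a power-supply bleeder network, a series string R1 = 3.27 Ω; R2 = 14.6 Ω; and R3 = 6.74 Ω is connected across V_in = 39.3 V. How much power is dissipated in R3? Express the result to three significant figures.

Series current I = V_in/ΣR = 39.3/24.61 = 1.597 A.
P = I²R = 2.550 × 6.74 = 17.19 W.

P ≈ 17.2 W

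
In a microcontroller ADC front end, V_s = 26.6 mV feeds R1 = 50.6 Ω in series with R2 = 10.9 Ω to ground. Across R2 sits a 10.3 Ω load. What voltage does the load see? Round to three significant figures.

The load sits in parallel with R2, giving an effective lower resistance R2' = R2·R_L/(R2+R_L) = 5.296 Ω.
Voltage divider with the loaded lower leg: V_out = 26.6 × 5.296/(50.6 + 5.296) = 26.6 × 0.09474 = 2.520 mV.

V_out ≈ 2.52 mV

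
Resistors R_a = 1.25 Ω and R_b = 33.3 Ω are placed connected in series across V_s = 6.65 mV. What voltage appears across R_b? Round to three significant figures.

V ≈ 6.41 mV

ΣR = 1.25 + 33.3 = 34.55 Ω.
By the voltage-divider rule, V = 6.65 × 33.30/34.55 = 6.409 mV.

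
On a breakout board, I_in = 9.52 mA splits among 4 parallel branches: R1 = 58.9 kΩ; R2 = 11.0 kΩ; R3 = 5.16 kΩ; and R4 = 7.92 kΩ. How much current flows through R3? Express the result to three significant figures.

ΣG = 1/58.9 + 1/11.0 + 1/5.16 + 1/7.92 = 0.4279.
R3 takes the fraction G_k/ΣG = 0.1938/0.4279 = 0.4529, so I = 9.52 × 0.4529 = 4.311 mA.

I ≈ 4.31 mA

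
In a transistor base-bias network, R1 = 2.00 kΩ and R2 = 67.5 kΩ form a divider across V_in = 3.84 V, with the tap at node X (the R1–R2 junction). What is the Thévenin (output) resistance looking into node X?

Zeroing V_in shorts the top of R1 to ground, so R_th = R1 ‖ R2 = 1.942 kΩ.

R_th ≈ 1.94 kΩ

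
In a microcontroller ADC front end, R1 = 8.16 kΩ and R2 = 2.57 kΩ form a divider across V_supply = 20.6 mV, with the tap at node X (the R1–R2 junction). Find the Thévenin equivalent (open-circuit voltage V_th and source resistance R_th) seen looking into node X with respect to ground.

Open-circuit (no load on X): V_th = V_supply · R2/(R1 + R2) = 20.6 × 2.57/(8.160 + 2.57) = 4.934 mV.
With V_supply suppressed (replaced by a short), R_th = R1 ‖ R2 = (8.160 × 2.57)/(8.160 + 2.57) = 1.954 kΩ.

V_th ≈ 4.93 mV, R_th ≈ 1.95 kΩ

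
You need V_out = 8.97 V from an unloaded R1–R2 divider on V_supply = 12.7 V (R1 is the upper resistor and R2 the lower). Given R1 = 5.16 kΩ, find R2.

The divider ratio is R2/(R1+R2) = 8.97/12.7 = 0.7063.
Rearranging, R2 = R1·k/(1−k) = 5.16 × 2.405 = 12.41 kΩ.

R2 ≈ 12.4 kΩ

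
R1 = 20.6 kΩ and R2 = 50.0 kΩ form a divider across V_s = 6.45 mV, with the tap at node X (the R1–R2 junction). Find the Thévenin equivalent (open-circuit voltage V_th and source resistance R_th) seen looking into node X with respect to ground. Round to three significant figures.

V_th ≈ 4.57 mV, R_th ≈ 14.6 kΩ

With X open, the divider is unloaded: V_th = 6.45 × 50.0/70.60 = 4.568 mV.
Looking into X with the source shorted: R_th = R1·R2/(R1+R2) = 20.60 × 50.0/70.60 = 14.59 kΩ.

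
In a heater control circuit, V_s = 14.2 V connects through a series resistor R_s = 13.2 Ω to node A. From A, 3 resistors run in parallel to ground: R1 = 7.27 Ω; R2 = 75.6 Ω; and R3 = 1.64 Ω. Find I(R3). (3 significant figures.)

I ≈ 0.784 A

Equivalent of the parallel group: R_p = 1.315 Ω.
V_A by voltage divider: V_A = 14.2 × 1.315/(13.2 + 1.315) = 1.286 V.
I(R3) = V_A / R3 = 1.286/1.64 = 0.7844 A.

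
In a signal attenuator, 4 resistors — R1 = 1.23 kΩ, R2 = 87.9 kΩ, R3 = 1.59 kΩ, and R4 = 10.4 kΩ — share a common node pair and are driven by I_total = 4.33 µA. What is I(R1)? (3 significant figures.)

I ≈ 2.27 µA

Total conductance ΣG = 1/1.23 + 1/87.9 + 1/1.59 + 1/10.4 = 1.549 (units of 1/kΩ).
By the current-divider rule, I = I_total · G_k/ΣG = 4.33 × 0.5247 = 2.272 µA.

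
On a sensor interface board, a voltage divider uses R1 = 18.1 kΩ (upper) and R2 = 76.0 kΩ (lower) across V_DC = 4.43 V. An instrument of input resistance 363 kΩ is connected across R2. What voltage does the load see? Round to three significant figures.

V_out ≈ 3.44 V

R2 ‖ R_L = (76.0 × 363)/(76.0 + 363) = 62.84 kΩ.
Then V_out = V_DC · R2'/(R1 + R2') = 4.43 × 62.84/80.94 = 3.439 V.
(Unloaded it would be 3.58 V; the load pulls it down.)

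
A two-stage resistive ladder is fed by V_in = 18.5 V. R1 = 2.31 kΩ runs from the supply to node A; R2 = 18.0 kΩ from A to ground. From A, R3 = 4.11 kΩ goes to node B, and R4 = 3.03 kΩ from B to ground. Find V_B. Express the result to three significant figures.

V_B ≈ 5.41 V

The second stage (R3 + R4 = 7.140 kΩ) loads node A in parallel with R2.
R2 ‖ (R3+R4) = 5.112 kΩ.
First divider: V_A = V_in · 5.112/(2.31 + 5.112) = 12.74 V.
Stage 2 is unloaded, so V_B = V_A · R4/(R3+R4) = 12.74 × 3.03/7.140 = 5.407 V.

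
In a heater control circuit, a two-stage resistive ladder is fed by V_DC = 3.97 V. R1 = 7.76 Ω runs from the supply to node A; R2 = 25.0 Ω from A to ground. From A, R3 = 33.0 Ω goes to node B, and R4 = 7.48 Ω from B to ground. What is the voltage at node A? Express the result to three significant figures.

The second stage (R3 + R4 = 40.48 Ω) loads node A in parallel with R2.
Effective lower resistance at A: R2 ‖ 40.48 = 15.46 Ω.
First divider: V_A = V_DC · 15.46/(7.76 + 15.46) = 2.643 V.

V_A ≈ 2.64 V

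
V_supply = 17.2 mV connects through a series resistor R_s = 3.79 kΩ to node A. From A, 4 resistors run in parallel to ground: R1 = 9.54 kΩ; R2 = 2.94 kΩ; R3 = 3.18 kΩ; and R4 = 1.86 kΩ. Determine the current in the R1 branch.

I ≈ 0.305 µA

Equivalent of the parallel group: R_p = 0.7710 kΩ.
V_A by voltage divider: V_A = 17.2 × 0.7710/(3.79 + 0.7710) = 2.907 mV.
I(R1) = V_A / R1 = 2.907/9.54 = 0.3048 µA.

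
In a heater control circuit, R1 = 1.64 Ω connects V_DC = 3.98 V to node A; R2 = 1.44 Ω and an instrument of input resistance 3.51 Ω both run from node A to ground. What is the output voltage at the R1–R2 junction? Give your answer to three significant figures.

R2 ‖ R_L = (1.44 × 3.51)/(1.44 + 3.51) = 1.021 Ω.
Voltage divider with the loaded lower leg: V_out = 3.98 × 1.021/(1.64 + 1.021) = 3.98 × 0.3837 = 1.527 V.

V_out ≈ 1.53 V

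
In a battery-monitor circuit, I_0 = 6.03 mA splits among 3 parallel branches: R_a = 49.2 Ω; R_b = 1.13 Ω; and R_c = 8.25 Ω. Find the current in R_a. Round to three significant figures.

Total conductance ΣG = 1/49.2 + 1/1.13 + 1/8.25 = 1.026 (units of 1/Ω).
Current divider: I(R_a) = I_0 · G_k/ΣG = 6.03 × (0.02033/1.026) = 6.03 × 0.01980 = 0.1194 mA.

I ≈ 0.119 mA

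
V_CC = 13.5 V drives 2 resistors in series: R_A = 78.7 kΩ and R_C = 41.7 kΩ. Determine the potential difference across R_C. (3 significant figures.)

Series total: ΣR = 78.7 + 41.7 = 120.4 kΩ.
Voltage divider: V = V_CC · (41.70 / 120.4) = 13.5 × 0.3463 = 4.676 V.

V ≈ 4.68 V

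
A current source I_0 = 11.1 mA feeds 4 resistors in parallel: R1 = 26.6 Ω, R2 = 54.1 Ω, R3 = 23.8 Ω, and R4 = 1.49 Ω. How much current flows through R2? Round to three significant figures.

I ≈ 0.267 mA

Conductances: ΣG = 1/26.6 + 1/54.1 + 1/23.8 + 1/1.49 = 0.7692 (1/Ω).
R2 takes the fraction G_k/ΣG = 0.01848/0.7692 = 0.02403, so I = 11.1 × 0.02403 = 0.2667 mA.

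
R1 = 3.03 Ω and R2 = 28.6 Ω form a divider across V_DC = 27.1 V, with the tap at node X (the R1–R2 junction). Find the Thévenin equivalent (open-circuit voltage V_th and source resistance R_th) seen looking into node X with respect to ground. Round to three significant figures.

V_th is the unloaded tap voltage: V_DC · R2/(R1+R2) = 27.1 × 0.9042 = 24.50 V.
Zeroing V_DC shorts the top of R1 to ground, so R_th = R1 ‖ R2 = 2.740 Ω.

V_th ≈ 24.5 V, R_th ≈ 2.74 Ω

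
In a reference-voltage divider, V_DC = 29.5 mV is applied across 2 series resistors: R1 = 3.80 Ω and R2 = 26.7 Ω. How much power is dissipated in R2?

P ≈ 25.0 µW

Series current I = V_DC/ΣR = 29.5/30.50 = 0.9672 mA.
P(R2) = I²·R2 = (0.9672)² × 26.7 = 24.98 µW.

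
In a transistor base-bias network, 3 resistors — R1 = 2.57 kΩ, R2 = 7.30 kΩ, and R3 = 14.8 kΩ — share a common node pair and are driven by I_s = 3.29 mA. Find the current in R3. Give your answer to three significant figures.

I ≈ 0.374 mA

ΣG = 1/2.57 + 1/7.30 + 1/14.8 = 0.5937.
Current divider: I(R3) = I_s · G_k/ΣG = 3.29 × (0.06757/0.5937) = 3.29 × 0.1138 = 0.3745 mA.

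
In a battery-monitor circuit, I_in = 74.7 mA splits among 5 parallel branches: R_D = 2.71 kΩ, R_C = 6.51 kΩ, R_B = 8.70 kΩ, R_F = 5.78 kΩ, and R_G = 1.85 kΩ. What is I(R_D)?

Total conductance ΣG = 1/2.71 + 1/6.51 + 1/8.70 + 1/5.78 + 1/1.85 = 1.351 (units of 1/kΩ).
R_D takes the fraction G_k/ΣG = 0.3690/1.351 = 0.2731, so I = 74.7 × 0.2731 = 20.40 mA.

I ≈ 20.4 mA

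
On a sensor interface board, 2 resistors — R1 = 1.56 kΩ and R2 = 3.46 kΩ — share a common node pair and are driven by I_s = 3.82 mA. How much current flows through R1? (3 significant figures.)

With just two branches, the current splits inversely with resistance.
So I = 3.82 × 3.46/5.020 = 2.633 mA.

I ≈ 2.63 mA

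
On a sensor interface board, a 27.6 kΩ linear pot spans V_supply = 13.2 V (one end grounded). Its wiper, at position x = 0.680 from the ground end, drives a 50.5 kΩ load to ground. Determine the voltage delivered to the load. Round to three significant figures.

The pot divides into 8.832 kΩ above the wiper and 18.77 kΩ below.
(x·R_p) ‖ R_L = 13.68 kΩ.
V_out = 13.2 × 13.68/(8.832 + 13.68) = 8.022 V.
(Unloaded: V_out = x·V_supply = 8.98 V.)

V_out ≈ 8.02 V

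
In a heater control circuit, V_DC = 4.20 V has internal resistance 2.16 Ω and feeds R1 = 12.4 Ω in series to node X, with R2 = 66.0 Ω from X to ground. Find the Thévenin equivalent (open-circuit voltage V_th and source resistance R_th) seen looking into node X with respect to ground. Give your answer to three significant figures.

V_th ≈ 3.44 V, R_th ≈ 11.9 Ω

R1' = 2.16 + 12.4 = 14.56 Ω (source resistance + R1).
With X open, the divider is unloaded: V_th = 4.20 × 66.0/80.56 = 3.441 V.
Zeroing V_DC shorts the top of R1' to ground, so R_th = R1' ‖ R2 = 11.93 Ω.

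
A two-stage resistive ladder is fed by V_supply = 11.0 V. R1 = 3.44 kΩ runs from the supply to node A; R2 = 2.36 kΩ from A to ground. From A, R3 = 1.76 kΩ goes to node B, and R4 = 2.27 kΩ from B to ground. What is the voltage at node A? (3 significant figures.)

Node A sees R2 in parallel with the series input of stage 2, R3 + R4 = 4.030 kΩ.
Effective lower resistance at A: R2 ‖ 4.030 = 1.488 kΩ.
First divider: V_A = V_supply · 1.488/(3.44 + 1.488) = 3.322 V.

V_A ≈ 3.32 V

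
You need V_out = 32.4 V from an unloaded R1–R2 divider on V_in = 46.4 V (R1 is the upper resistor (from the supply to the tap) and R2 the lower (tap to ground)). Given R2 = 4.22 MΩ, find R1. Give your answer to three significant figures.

Required fraction k = V_out/V_in = 0.6983.
So R1 = R2 · (V_in/V_out − 1) = 4.22 × (46.4/32.4 − 1) = 4.22 × 0.4321 = 1.823 MΩ.

R1 ≈ 1.82 MΩ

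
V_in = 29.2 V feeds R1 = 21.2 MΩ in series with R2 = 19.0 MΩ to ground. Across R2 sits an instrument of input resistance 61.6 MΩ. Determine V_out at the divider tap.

V_out ≈ 11.9 V

The load sits in parallel with R2, giving an effective lower resistance R2' = R2·R_L/(R2+R_L) = 14.52 MΩ.
Now apply the divider: V_out = 29.2 × 0.4065 = 11.87 V.
(Unloaded it would be 13.8 V; the load pulls it down.)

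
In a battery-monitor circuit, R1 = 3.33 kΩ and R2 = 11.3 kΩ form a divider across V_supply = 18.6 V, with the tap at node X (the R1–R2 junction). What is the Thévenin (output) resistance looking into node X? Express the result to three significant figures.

R_th ≈ 2.57 kΩ

Zeroing V_supply shorts the top of R1 to ground, so R_th = R1 ‖ R2 = 2.572 kΩ.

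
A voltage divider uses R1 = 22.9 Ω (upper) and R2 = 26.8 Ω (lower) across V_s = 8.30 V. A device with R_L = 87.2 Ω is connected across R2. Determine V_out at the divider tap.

The load sits in parallel with R2, giving an effective lower resistance R2' = R2·R_L/(R2+R_L) = 20.50 Ω.
Now apply the divider: V_out = 8.30 × 0.4723 = 3.920 V.
(Unloaded it would be 4.48 V; the load pulls it down.)

V_out ≈ 3.92 V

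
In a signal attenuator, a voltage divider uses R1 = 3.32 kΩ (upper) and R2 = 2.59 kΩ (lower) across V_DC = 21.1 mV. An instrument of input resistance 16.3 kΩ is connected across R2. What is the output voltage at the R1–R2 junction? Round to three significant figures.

V_out ≈ 8.49 mV

R2 ‖ R_L = (2.59 × 16.3)/(2.59 + 16.3) = 2.235 kΩ.
Then V_out = V_DC · R2'/(R1 + R2') = 21.1 × 2.235/5.555 = 8.489 mV.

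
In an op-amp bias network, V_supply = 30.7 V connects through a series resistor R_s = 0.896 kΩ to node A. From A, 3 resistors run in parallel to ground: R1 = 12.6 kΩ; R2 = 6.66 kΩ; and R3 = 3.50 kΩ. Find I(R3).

I ≈ 6.00 mA

Combine the parallel branches: R_p = (1/12.6 + 1/6.66 + 1/3.50)⁻¹ = 1.941 kΩ.
V_A = 30.7 × 1.941/2.837 = 21.00 V.
Branch current I = V_A/R3 = 21.00/3.50 = 6.001 mA.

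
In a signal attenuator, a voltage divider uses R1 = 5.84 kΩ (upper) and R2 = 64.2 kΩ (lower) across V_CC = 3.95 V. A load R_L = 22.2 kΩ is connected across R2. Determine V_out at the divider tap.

The load sits in parallel with R2, giving an effective lower resistance R2' = R2·R_L/(R2+R_L) = 16.50 kΩ.
Now apply the divider: V_out = 3.95 × 0.7385 = 2.917 V.
(Unloaded it would be 3.62 V; the load pulls it down.)

V_out ≈ 2.92 V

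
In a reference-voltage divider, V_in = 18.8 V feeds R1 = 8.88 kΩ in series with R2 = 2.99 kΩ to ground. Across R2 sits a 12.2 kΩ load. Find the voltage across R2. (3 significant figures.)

V_out ≈ 4.00 V

R2 ‖ R_L = (2.99 × 12.2)/(2.99 + 12.2) = 2.401 kΩ.
Voltage divider with the loaded lower leg: V_out = 18.8 × 2.401/(8.88 + 2.401) = 18.8 × 0.2129 = 4.002 V.
(Unloaded it would be 4.74 V; the load pulls it down.)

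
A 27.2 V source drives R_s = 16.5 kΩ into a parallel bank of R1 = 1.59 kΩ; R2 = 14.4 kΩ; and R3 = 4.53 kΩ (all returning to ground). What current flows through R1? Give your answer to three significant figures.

I ≈ 1.06 mA

Parallel bank: R_p = 1/(1/1.59 + 1/14.4 + 1/4.53) = 1.088 kΩ.
Node voltage V_A = V_supply · R_p/(R_s + R_p) = 27.2 × 0.06186 = 1.683 V.
Branch current I = V_A/R1 = 1.683/1.59 = 1.058 mA.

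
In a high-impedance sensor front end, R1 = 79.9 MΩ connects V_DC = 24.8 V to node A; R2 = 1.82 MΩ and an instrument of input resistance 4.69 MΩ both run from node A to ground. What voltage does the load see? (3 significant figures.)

The load sits in parallel with R2, giving an effective lower resistance R2' = R2·R_L/(R2+R_L) = 1.311 MΩ.
Then V_out = V_DC · R2'/(R1 + R2') = 24.8 × 1.311/81.21 = 0.4004 V.

V_out ≈ 0.400 V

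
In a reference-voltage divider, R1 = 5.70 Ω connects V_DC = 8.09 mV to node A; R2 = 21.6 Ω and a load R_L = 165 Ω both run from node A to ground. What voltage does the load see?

R2 ‖ R_L = (21.6 × 165)/(21.6 + 165) = 19.10 Ω.
Voltage divider with the loaded lower leg: V_out = 8.09 × 19.10/(5.70 + 19.10) = 8.09 × 0.7702 = 6.231 mV.
(Unloaded it would be 6.40 mV; the load pulls it down.)

V_out ≈ 6.23 mV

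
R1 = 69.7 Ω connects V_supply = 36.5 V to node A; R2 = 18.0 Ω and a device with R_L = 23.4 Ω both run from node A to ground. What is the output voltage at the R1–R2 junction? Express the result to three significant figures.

V_out ≈ 4.65 V

R2 ‖ R_L = (18.0 × 23.4)/(18.0 + 23.4) = 10.17 Ω.
Now apply the divider: V_out = 36.5 × 0.1274 = 4.649 V.
(Unloaded it would be 7.49 V; the load pulls it down.)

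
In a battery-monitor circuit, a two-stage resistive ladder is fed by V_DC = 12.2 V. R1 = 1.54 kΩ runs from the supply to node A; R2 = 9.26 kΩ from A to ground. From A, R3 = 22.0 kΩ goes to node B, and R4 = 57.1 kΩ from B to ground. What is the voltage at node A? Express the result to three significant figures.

V_A ≈ 10.3 V

The second stage (R3 + R4 = 79.10 kΩ) loads node A in parallel with R2.
R2 ‖ (R3+R4) = 8.290 kΩ.
First divider: V_A = V_DC · 8.290/(1.54 + 8.290) = 10.29 V.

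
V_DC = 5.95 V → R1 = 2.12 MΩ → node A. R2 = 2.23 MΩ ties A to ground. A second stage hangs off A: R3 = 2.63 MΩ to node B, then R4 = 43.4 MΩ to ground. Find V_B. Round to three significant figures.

Node A sees R2 in parallel with the series input of stage 2, R3 + R4 = 46.03 MΩ.
Effective lower resistance at A: R2 ‖ 46.03 = 2.127 MΩ.
First divider: V_A = V_DC · 2.127/(2.12 + 2.127) = 2.980 V.
Stage 2 is unloaded, so V_B = V_A · R4/(R3+R4) = 2.980 × 43.4/46.03 = 2.810 V.

V_B ≈ 2.81 V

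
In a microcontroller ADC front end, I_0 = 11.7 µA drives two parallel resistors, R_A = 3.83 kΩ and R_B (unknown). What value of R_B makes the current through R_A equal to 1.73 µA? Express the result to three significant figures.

Two-branch current divider: I_A = I_0 · R_B/(R_A + R_B).
With f = 0.1479, R_B = R_A · f/(1−f) = 3.83 × 0.1735 = 0.6646 kΩ.

R_B ≈ 0.665 kΩ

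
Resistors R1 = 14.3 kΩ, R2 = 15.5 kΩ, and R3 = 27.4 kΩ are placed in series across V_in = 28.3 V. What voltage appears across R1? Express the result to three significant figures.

V ≈ 7.08 V

Total series resistance ΣR = 14.3 + 15.5 + 27.4 = 57.20 kΩ.
V = V_in · R/ΣR = 28.3 × 0.2500 = 7.075 V.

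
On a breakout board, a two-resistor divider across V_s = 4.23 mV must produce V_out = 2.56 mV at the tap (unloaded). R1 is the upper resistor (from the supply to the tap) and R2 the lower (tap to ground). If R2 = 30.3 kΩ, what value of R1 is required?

Required fraction k = V_out/V_s = 0.6052.
Rearranging, R1 = R2·(1−k)/k = 30.3 × 0.6523 = 19.77 kΩ.

R1 ≈ 19.8 kΩ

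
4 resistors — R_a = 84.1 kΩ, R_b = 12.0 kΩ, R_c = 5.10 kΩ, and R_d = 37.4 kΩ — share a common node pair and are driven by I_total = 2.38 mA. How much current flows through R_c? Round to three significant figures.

I ≈ 1.47 mA

Conductances: ΣG = 1/84.1 + 1/12.0 + 1/5.10 + 1/37.4 = 0.3180 (1/kΩ).
R_c takes the fraction G_k/ΣG = 0.1961/0.3180 = 0.6165, so I = 2.38 × 0.6165 = 1.467 mA.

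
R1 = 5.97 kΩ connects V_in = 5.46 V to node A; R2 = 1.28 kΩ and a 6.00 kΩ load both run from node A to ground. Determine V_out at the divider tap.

V_out ≈ 0.820 V

First combine the lower leg with the load: R2 ‖ R_L = 1.055 kΩ.
Voltage divider with the loaded lower leg: V_out = 5.46 × 1.055/(5.97 + 1.055) = 5.46 × 0.1502 = 0.8199 V.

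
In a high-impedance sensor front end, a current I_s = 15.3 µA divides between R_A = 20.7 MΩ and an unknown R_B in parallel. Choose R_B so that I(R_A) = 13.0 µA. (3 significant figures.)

In a two-way split, I_A/I_s = R_B/(R_A + R_B).
With f = 0.8497, R_B = R_A · f/(1−f) = 20.7 × 5.652 = 117.0 MΩ.

R_B ≈ 117 MΩ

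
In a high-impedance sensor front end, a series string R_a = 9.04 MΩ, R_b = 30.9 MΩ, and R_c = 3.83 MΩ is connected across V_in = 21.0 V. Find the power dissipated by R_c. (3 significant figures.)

Series current I = V_in/ΣR = 21.0/43.77 = 0.4798 µA.
P(R_c) = I²·R_c = (0.4798)² × 3.83 = 0.8816 µW.

P ≈ 0.882 µW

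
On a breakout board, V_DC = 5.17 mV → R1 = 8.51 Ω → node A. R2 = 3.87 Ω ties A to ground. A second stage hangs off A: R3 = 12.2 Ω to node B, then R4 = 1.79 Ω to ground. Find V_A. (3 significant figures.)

Node A sees R2 in parallel with the series input of stage 2, R3 + R4 = 13.99 Ω.
R2 ‖ (R3+R4) = 3.031 Ω.
V_A = 5.17 × 3.031/(8.51 + 3.031) = 1.358 mV.

V_A ≈ 1.36 mV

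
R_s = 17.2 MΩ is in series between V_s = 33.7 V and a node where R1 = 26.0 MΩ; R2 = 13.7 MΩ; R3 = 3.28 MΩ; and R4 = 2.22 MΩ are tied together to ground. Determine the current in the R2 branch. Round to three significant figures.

Equivalent of the parallel group: R_p = 1.154 MΩ.
Node voltage V_A = V_s · R_p/(R_s + R_p) = 33.7 × 0.06286 = 2.118 V.
I(R2) = V_A / R2 = 2.118/13.7 = 0.1546 µA.

I ≈ 0.155 µA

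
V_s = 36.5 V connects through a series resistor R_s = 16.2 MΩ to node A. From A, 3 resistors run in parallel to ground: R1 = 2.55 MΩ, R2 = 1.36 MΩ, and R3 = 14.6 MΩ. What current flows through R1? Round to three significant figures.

I ≈ 0.703 µA

Combine the parallel branches: R_p = (1/2.55 + 1/1.36 + 1/14.6)⁻¹ = 0.8362 MΩ.
Node voltage V_A = V_s · R_p/(R_s + R_p) = 36.5 × 0.04908 = 1.791 V.
I(R1) = V_A / R1 = 1.791/2.55 = 0.7025 µA.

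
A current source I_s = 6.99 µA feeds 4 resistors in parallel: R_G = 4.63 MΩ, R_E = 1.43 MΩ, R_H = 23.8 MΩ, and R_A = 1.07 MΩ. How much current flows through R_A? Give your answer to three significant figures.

I ≈ 3.45 µA

Total conductance ΣG = 1/4.63 + 1/1.43 + 1/23.8 + 1/1.07 = 1.892 (units of 1/MΩ).
R_A takes the fraction G_k/ΣG = 0.9346/1.892 = 0.4940, so I = 6.99 × 0.4940 = 3.453 µA.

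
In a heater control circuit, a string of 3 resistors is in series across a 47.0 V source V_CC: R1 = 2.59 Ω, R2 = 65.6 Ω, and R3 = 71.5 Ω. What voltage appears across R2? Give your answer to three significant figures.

V ≈ 22.1 V

ΣR = 2.59 + 65.6 + 71.5 = 139.7 Ω.
Voltage divider: V = V_CC · (65.60 / 139.7) = 47.0 × 0.4696 = 22.07 V.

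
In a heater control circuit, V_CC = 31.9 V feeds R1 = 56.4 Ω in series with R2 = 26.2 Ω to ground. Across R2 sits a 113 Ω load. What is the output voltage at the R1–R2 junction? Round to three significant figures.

First combine the lower leg with the load: R2 ‖ R_L = 21.27 Ω.
Voltage divider with the loaded lower leg: V_out = 31.9 × 21.27/(56.4 + 21.27) = 31.9 × 0.2738 = 8.735 V.
(Unloaded it would be 10.1 V; the load pulls it down.)

V_out ≈ 8.74 V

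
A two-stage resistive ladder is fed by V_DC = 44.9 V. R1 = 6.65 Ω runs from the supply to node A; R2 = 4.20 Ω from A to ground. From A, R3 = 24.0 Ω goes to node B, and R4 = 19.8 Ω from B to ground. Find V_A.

V_A ≈ 16.4 V

Node A sees R2 in parallel with the series input of stage 2, R3 + R4 = 43.80 Ω.
R2 ‖ (R3+R4) = 3.833 Ω.
So V_A = 44.9 × 0.3656 = 16.42 V.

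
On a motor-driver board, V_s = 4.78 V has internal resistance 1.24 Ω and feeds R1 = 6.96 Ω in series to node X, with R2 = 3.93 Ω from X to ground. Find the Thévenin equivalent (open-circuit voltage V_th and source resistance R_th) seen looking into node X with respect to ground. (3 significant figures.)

V_th ≈ 1.55 V, R_th ≈ 2.66 Ω

R1' = 1.24 + 6.96 = 8.200 Ω (source resistance + R1).
With X open, the divider is unloaded: V_th = 4.78 × 3.93/12.13 = 1.549 V.
Looking into X with the source shorted: R_th = R1'·R2/(R1'+R2) = 8.200 × 3.93/12.13 = 2.657 Ω.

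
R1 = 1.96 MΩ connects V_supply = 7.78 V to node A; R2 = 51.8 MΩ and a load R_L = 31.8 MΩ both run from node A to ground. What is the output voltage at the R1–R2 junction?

First combine the lower leg with the load: R2 ‖ R_L = 19.70 MΩ.
Voltage divider with the loaded lower leg: V_out = 7.78 × 19.70/(1.96 + 19.70) = 7.78 × 0.9095 = 7.076 V.

V_out ≈ 7.08 V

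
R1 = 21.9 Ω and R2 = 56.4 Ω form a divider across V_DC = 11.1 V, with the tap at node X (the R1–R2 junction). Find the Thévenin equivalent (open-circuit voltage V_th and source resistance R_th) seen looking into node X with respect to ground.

V_th is the unloaded tap voltage: V_DC · R2/(R1+R2) = 11.1 × 0.7203 = 7.995 V.
With V_DC suppressed (replaced by a short), R_th = R1 ‖ R2 = (21.90 × 56.4)/(21.90 + 56.4) = 15.77 Ω.

V_th ≈ 8.00 V, R_th ≈ 15.8 Ω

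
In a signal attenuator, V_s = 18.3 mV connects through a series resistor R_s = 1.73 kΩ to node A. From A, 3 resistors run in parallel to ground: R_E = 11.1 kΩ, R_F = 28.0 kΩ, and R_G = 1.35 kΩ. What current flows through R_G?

Equivalent of the parallel group: R_p = 1.154 kΩ.
Node voltage V_A = V_s · R_p/(R_s + R_p) = 18.3 × 0.4001 = 7.323 mV.
Branch current I = V_A/R_G = 7.323/1.35 = 5.424 µA.

I ≈ 5.42 µA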